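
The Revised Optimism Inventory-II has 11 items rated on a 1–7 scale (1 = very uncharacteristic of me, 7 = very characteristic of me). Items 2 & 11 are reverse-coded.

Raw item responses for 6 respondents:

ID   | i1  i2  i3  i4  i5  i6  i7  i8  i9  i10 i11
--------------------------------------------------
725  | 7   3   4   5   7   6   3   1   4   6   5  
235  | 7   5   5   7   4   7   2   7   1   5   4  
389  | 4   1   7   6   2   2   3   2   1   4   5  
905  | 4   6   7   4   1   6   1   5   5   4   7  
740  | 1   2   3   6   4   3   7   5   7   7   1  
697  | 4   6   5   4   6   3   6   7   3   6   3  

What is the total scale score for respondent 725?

51

Respondent 725 raw: 7, 3, 4, 5, 7, 6, 3, 1, 4, 6, 5.
Reverse-coded (on a 1–7 scale, reversed = 8 − raw):
  item 1: 7
  item 2: 8 − 3 = 5
  item 3: 4
  item 4: 5
  item 5: 7
  item 6: 6
  item 7: 3
  item 8: 1
  item 9: 4
  item 10: 6
  item 11: 8 − 5 = 3
Sum = 7 + 5 + 4 + 5 + 7 + 6 + 3 + 1 + 4 + 6 + 3 = 51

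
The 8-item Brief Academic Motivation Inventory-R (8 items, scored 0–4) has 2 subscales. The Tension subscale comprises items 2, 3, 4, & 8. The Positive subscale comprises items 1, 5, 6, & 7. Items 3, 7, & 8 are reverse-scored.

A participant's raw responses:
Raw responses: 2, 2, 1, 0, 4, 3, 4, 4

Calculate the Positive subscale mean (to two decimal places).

Positive items: 1, 5, 6, 7.
Of these, item 7 is reverse-scored; reversed = (0+4) − raw = 4 − raw.
  item 1: 2
  item 5: 4
  item 6: 3
  item 7: 4 − 4 = 0
Sum = 2 + 4 + 3 + 0 = 9
Mean = 9 / 4 = 2.25

2.25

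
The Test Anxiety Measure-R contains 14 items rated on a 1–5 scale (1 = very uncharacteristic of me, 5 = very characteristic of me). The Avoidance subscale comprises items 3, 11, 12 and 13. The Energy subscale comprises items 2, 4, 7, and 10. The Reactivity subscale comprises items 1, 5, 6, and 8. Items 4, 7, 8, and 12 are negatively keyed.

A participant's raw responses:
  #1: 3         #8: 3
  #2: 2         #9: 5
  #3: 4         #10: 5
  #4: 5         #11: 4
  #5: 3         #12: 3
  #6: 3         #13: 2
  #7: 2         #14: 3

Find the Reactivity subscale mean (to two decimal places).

Reactivity items: 1, 5, 6, 8.
Of these, item 8 is negatively keyed; on a 1–5 scale, reversed = 6 − raw.
  item 1: 3
  item 5: 3
  item 6: 3
  item 8: 6 − 3 = 3
Sum = 3 + 3 + 3 + 3 = 12
Mean = 12 / 4 = 3.00

3.00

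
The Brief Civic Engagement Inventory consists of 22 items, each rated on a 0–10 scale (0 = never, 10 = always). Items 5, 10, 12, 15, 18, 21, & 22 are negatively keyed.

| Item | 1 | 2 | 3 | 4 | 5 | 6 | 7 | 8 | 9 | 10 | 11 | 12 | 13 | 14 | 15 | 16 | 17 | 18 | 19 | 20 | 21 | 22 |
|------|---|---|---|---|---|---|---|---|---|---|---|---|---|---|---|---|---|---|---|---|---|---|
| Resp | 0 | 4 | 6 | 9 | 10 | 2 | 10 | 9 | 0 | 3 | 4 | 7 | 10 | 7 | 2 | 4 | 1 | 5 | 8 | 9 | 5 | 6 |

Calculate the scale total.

115

Negatively keyed items use 10 − raw:
  item 5: 10 − 10 = 0
  item 10: 10 − 3 = 7
  item 12: 10 − 7 = 3
  item 15: 10 − 2 = 8
  item 18: 10 − 5 = 5
  item 21: 10 − 5 = 5
  item 22: 10 − 6 = 4
Scored items: 0, 4, 6, 9, 0, 2, 10, 9, 0, 7, 4, 3, 10, 7, 8, 4, 1, 5, 8, 9, 5, 4
Total = 0 + 4 + 6 + 9 + 0 + 2 + 10 + 9 + 0 + 7 + 4 + 3 + 10 + 7 + 8 + 4 + 1 + 5 + 8 + 9 + 5 + 4 = 115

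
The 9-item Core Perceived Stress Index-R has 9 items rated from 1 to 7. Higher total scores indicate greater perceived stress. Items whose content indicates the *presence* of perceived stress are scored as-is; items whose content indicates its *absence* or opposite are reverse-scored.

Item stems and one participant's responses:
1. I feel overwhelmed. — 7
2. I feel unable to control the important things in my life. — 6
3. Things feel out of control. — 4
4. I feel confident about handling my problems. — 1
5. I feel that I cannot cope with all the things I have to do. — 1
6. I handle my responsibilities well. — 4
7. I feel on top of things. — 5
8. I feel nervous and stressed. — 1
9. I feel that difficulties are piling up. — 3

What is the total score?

36

Items 4, 6, 7 describe the absence/opposite of perceived stress → reverse-score.
on a 1–7 scale, reversed = 8 − raw.
  item 1: 7
  item 2: 6
  item 3: 4
  item 4: 8 − 1 = 7
  item 5: 1
  item 6: 8 − 4 = 4
  item 7: 8 − 5 = 3
  item 8: 1
  item 9: 3
Total = 7 + 6 + 4 + 7 + 1 + 4 + 3 + 1 + 3 = 36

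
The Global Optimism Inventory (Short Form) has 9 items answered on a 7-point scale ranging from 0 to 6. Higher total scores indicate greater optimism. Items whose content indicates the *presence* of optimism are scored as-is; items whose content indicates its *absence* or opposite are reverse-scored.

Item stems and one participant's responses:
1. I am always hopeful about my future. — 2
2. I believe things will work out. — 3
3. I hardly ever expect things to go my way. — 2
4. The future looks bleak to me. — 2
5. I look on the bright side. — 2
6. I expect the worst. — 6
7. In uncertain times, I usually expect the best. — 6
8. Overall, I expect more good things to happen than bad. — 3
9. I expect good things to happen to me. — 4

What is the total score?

Items 3, 4, 6 describe the absence/opposite of optimism → reverse-score.
on a 0–6 scale, reversed = 6 − raw.
  item 1: 2
  item 2: 3
  item 3: 6 − 2 = 4
  item 4: 6 − 2 = 4
  item 5: 2
  item 6: 6 − 6 = 0
  item 7: 6
  item 8: 3
  item 9: 4
Total = 2 + 3 + 4 + 4 + 2 + 0 + 6 + 3 + 4 = 28

28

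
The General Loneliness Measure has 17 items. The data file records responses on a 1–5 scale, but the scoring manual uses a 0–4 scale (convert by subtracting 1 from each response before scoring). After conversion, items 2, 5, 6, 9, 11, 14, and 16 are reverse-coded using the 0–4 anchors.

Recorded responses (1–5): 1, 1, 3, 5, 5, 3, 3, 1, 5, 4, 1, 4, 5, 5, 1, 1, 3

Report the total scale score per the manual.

Convert to 0–4: 0, 0, 2, 4, 4, 2, 2, 0, 4, 3, 0, 3, 4, 4, 0, 0, 2
Reverse-coded (reverse-coded value = 4 − response):
  item 2: 4 − 0 = 4
  item 5: 4 − 4 = 0
  item 6: 4 − 2 = 2
  item 9: 4 − 4 = 0
  item 11: 4 − 0 = 4
  item 14: 4 − 4 = 0
  item 16: 4 − 0 = 4
Scored: 0, 4, 2, 4, 0, 2, 2, 0, 0, 3, 4, 3, 4, 0, 0, 4, 2
Total = 34

34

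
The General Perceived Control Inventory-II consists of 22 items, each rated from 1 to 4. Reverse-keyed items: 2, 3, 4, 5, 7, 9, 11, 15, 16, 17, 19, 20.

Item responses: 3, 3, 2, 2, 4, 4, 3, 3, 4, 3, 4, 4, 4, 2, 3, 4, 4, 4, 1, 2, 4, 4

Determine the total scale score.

Apply reverse scoring (reversed = (1+4) − raw = 5 − raw):
  item 2: 5 − 3 = 2
  item 3: 5 − 2 = 3
  item 4: 5 − 2 = 3
  item 5: 5 − 4 = 1
  item 7: 5 − 3 = 2
  item 9: 5 − 4 = 1
  item 11: 5 − 4 = 1
  item 15: 5 − 3 = 2
  item 16: 5 − 4 = 1
  item 17: 5 − 4 = 1
  item 19: 5 − 1 = 4
  item 20: 5 − 2 = 3
Scored responses: 3, 2, 3, 3, 1, 4, 2, 3, 1, 3, 1, 4, 4, 2, 2, 1, 1, 4, 4, 3, 4, 4
Total = 3 + 2 + 3 + 3 + 1 + 4 + 2 + 3 + 1 + 3 + 1 + 4 + 4 + 2 + 2 + 1 + 1 + 4 + 4 + 3 + 4 + 4 = 59

59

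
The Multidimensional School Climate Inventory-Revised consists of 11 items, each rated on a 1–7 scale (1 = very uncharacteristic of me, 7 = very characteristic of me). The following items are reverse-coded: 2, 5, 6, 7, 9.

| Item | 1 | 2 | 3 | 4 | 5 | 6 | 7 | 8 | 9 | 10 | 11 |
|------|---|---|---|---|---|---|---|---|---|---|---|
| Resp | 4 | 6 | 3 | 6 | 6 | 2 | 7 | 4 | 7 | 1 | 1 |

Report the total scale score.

Raw sum = 47. Reverse-coded items: 2, 5, 6, 7, 9; their raw sum = 28.
Each reversal replaces raw with 8 − raw, changing the total by 8 − 2·raw per item.
Total = 47 + 5·8 − 2·28 = 47 + 40 − 56 = 31

31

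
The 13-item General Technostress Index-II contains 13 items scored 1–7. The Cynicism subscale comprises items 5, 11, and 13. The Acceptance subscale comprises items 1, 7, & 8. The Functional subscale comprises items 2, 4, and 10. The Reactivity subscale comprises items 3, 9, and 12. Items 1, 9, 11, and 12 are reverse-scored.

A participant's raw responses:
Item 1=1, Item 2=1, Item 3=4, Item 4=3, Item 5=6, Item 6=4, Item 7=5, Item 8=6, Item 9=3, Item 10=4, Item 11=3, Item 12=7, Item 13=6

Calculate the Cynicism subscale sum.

17

Cynicism items: 5, 11, 13.
Of these, item 11 is reverse-scored; on a 1–7 scale, reversed = 8 − raw.
  item 5: 6
  item 11: 8 − 3 = 5
  item 13: 6
Sum = 6 + 5 + 6 = 17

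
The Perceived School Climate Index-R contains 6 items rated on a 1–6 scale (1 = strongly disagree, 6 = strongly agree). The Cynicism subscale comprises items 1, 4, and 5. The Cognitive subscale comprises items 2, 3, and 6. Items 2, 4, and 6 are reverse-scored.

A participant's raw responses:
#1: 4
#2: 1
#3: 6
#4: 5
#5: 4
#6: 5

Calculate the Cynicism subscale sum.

Cynicism items: 1, 4, 5.
Of these, item 4 is reverse-scored; reverse-coded value = 7 − response.
  item 1: 4
  item 4: 7 − 5 = 2
  item 5: 4
Sum = 4 + 2 + 4 = 10

10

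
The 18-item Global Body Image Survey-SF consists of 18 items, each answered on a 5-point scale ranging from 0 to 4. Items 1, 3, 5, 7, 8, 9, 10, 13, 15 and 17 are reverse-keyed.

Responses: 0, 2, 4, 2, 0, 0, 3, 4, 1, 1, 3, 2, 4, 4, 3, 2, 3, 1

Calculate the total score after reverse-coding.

Raw sum = 39. Reverse-keyed items: 1, 3, 5, 7, 8, 9, 10, 13, 15, 17; their raw sum = 23.
Each reversal replaces raw with 4 − raw, changing the total by 4 − 2·raw per item.
Total = 39 + 10·4 − 2·23 = 39 + 40 − 46 = 33

33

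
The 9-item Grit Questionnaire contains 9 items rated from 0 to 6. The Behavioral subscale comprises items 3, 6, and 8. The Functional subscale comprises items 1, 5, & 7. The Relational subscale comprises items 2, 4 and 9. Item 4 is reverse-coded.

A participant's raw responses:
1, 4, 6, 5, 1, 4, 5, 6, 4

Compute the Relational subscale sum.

9

Relational items: 2, 4, 9.
Of these, item 4 is reverse-coded; reverse-coded value = 6 − response.
  item 2: 4
  item 4: 6 − 5 = 1
  item 9: 4
Sum = 4 + 1 + 4 = 9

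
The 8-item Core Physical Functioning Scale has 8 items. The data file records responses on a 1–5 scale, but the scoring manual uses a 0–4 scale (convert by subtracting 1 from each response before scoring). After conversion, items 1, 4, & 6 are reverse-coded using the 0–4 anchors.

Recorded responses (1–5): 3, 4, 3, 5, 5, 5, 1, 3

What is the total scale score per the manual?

Convert to 0–4: 2, 3, 2, 4, 4, 4, 0, 2
Reverse-coded (reversed = (0+4) − raw = 4 − raw):
  item 1: 4 − 2 = 2
  item 4: 4 − 4 = 0
  item 6: 4 − 4 = 0
Scored: 2, 3, 2, 0, 4, 0, 0, 2
Total = 13

13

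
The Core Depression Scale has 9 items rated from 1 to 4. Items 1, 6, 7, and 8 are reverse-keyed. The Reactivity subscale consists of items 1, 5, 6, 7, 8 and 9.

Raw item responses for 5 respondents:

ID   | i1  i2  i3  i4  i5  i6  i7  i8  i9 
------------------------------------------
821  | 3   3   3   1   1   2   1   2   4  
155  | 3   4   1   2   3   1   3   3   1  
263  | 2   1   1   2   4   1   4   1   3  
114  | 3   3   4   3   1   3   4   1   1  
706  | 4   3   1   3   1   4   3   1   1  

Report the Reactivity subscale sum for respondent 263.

19

Respondent 263 raw: 2, 1, 1, 2, 4, 1, 4, 1, 3.
Reactivity items: 1, 5, 6, 7, 8, 9.
Reverse-coded (on a 1–4 scale, reversed = 5 − raw):
  item 1: 5 − 2 = 3
  item 5: 4
  item 6: 5 − 1 = 4
  item 7: 5 − 4 = 1
  item 8: 5 − 1 = 4
  item 9: 3
Sum = 3 + 4 + 4 + 1 + 4 + 3 = 19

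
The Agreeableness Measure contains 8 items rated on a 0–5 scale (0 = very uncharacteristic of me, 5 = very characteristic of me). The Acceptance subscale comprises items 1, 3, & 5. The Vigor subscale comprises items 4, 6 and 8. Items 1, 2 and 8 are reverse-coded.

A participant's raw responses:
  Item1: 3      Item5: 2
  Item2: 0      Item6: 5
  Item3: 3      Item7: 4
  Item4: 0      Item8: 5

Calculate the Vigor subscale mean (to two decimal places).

Vigor items: 4, 6, 8.
Of these, item 8 is reverse-coded; reversed = (0+5) − raw = 5 − raw.
  item 4: 0
  item 6: 5
  item 8: 5 − 5 = 0
Sum = 0 + 5 + 0 = 5
Mean = 5 / 3 = 1.67

1.67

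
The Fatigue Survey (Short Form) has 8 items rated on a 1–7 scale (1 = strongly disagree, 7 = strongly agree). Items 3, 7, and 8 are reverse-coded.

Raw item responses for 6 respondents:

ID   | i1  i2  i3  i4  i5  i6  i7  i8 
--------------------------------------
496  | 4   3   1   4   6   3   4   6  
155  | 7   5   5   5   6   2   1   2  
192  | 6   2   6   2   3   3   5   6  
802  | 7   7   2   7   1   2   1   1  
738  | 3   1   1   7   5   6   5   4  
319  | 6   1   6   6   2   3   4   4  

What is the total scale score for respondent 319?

28

Respondent 319 raw: 6, 1, 6, 6, 2, 3, 4, 4.
Reverse-coded (on a 1–7 scale, reversed = 8 − raw):
  item 1: 6
  item 2: 1
  item 3: 8 − 6 = 2
  item 4: 6
  item 5: 2
  item 6: 3
  item 7: 8 − 4 = 4
  item 8: 8 − 4 = 4
Sum = 6 + 1 + 2 + 6 + 2 + 3 + 4 + 4 = 28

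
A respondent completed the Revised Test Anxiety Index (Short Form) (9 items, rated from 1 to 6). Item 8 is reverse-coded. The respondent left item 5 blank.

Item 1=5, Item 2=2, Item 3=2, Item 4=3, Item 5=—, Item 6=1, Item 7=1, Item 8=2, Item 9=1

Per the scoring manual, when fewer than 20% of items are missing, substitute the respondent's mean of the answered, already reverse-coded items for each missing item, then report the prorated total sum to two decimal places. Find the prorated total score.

Reverse-coded (on a 1–6 scale, reversed = 7 − raw):
  item 8: 7 − 2 = 5
Completed scored items (8 of 9): 5, 2, 2, 3, 1, 1, 5, 1; sum = 20.
Person mean = 20 / 8 ≈ 2.5000
Prorated total = (20 / 8) × 9 = 22.50 (to 2 dp)

22.50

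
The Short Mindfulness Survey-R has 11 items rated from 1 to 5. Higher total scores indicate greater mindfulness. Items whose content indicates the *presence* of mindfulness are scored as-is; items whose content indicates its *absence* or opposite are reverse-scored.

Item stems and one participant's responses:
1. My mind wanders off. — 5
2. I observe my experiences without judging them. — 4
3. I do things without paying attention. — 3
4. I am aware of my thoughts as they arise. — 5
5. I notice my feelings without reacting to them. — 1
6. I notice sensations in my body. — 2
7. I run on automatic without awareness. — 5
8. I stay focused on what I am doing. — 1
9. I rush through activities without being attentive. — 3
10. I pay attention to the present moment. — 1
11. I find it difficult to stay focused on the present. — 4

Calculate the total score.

Items 1, 3, 7, 9, 11 describe the absence/opposite of mindfulness → reverse-score.
reverse-coded value = 6 − response.
  item 1: 6 − 5 = 1
  item 2: 4
  item 3: 6 − 3 = 3
  item 4: 5
  item 5: 1
  item 6: 2
  item 7: 6 − 5 = 1
  item 8: 1
  item 9: 6 − 3 = 3
  item 10: 1
  item 11: 6 − 4 = 2
Total = 1 + 4 + 3 + 5 + 1 + 2 + 1 + 1 + 3 + 1 + 2 = 24

24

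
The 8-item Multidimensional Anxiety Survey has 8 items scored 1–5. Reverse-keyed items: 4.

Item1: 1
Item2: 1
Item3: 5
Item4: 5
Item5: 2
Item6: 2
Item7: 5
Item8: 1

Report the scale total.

18

Raw sum = 22. Reverse-keyed items: 4; their raw sum = 5.
Each reversal replaces raw with 6 − raw, changing the total by 6 − 2·raw per item.
Total = 22 + 1·6 − 2·5 = 22 + 6 − 10 = 18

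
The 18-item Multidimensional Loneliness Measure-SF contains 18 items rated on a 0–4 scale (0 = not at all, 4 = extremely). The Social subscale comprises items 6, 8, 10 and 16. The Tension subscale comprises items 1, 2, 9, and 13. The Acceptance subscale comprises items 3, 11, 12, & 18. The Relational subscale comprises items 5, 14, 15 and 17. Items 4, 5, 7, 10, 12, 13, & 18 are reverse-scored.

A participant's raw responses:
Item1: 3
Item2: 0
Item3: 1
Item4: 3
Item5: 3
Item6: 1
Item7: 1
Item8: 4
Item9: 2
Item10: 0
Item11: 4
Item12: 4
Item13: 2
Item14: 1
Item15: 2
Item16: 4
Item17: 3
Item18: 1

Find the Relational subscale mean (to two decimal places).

Relational items: 5, 14, 15, 17.
Of these, item 5 is reverse-scored; reversed = (0+4) − raw = 4 − raw.
  item 5: 4 − 3 = 1
  item 14: 1
  item 15: 2
  item 17: 3
Sum = 1 + 1 + 2 + 3 = 7
Mean = 7 / 4 = 1.75

1.75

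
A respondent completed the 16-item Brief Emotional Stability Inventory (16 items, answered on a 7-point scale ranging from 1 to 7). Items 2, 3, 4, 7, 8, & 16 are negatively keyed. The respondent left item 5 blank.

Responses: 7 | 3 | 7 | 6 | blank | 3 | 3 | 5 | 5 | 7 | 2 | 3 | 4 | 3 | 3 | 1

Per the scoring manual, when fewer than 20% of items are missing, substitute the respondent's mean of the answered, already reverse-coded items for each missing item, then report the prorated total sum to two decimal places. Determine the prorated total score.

Reverse-coded (reversed = (1+7) − raw = 8 − raw):
  item 2: 8 − 3 = 5
  item 3: 8 − 7 = 1
  item 4: 8 − 6 = 2
  item 7: 8 − 3 = 5
  item 8: 8 − 5 = 3
  item 16: 8 − 1 = 7
Completed scored items (15 of 16): 7, 5, 1, 2, 3, 5, 3, 5, 7, 2, 3, 4, 3, 3, 7; sum = 60.
Person mean = 60 / 15 ≈ 4.0000
Prorated total = (60 / 15) × 16 = 64.00 (to 2 dp)

64.00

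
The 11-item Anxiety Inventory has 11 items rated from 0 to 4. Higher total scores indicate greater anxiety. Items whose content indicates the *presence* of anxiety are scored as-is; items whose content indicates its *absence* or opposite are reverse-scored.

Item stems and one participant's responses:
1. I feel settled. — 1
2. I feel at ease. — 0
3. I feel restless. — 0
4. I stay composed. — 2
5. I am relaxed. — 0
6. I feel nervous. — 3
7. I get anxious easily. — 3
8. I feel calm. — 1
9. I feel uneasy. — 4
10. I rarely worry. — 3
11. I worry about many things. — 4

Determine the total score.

31

Items 1, 2, 4, 5, 8, 10 describe the absence/opposite of anxiety → reverse-score.
on a 0–4 scale, reversed = 4 − raw.
  item 1: 4 − 1 = 3
  item 2: 4 − 0 = 4
  item 3: 0
  item 4: 4 − 2 = 2
  item 5: 4 − 0 = 4
  item 6: 3
  item 7: 3
  item 8: 4 − 1 = 3
  item 9: 4
  item 10: 4 − 3 = 1
  item 11: 4
Total = 3 + 4 + 0 + 2 + 4 + 3 + 3 + 3 + 4 + 1 + 4 = 31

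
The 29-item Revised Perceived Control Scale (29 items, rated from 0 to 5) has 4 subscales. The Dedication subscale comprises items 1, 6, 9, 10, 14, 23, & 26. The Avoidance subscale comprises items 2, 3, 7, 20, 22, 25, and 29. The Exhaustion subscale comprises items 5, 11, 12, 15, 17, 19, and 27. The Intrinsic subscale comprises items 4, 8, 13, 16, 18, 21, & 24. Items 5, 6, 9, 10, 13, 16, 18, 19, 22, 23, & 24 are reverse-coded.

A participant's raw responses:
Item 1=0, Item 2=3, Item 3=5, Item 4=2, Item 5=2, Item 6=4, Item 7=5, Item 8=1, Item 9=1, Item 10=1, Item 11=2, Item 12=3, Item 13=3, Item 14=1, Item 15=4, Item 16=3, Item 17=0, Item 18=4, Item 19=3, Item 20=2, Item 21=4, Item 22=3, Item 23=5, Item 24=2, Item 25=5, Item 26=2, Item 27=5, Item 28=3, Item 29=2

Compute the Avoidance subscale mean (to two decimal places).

Avoidance items: 2, 3, 7, 20, 22, 25, 29.
Of these, item 22 is reverse-coded; on a 0–5 scale, reversed = 5 − raw.
  item 2: 3
  item 3: 5
  item 7: 5
  item 20: 2
  item 22: 5 − 3 = 2
  item 25: 5
  item 29: 2
Sum = 3 + 5 + 5 + 2 + 2 + 5 + 2 = 24
Mean = 24 / 7 = 3.43

3.43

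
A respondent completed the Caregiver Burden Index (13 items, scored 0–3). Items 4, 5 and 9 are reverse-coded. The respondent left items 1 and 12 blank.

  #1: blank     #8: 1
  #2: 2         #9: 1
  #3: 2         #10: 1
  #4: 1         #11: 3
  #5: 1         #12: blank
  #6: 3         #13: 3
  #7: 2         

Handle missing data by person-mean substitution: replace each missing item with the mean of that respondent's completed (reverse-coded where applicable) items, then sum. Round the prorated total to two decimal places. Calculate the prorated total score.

27.18

Reverse-coded (on a 0–3 scale, reversed = 3 − raw):
  item 4: 3 − 1 = 2
  item 5: 3 − 1 = 2
  item 9: 3 − 1 = 2
Completed scored items (11 of 13): 2, 2, 2, 2, 3, 2, 1, 2, 1, 3, 3; sum = 23.
Person mean = 23 / 11 ≈ 2.0909
Prorated total = (23 / 11) × 13 = 27.18 (to 2 dp)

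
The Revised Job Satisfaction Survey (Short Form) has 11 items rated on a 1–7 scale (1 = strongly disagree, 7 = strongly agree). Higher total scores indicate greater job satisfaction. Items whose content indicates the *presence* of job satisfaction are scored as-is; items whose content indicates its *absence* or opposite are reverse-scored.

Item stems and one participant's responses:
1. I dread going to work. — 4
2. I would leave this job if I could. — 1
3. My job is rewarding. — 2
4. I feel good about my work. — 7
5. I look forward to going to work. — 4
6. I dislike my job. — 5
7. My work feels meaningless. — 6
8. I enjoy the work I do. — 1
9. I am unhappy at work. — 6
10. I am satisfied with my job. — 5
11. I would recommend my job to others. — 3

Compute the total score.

Items 1, 2, 6, 7, 9 describe the absence/opposite of job satisfaction → reverse-score.
reverse-coded value = 8 − response.
  item 1: 8 − 4 = 4
  item 2: 8 − 1 = 7
  item 3: 2
  item 4: 7
  item 5: 4
  item 6: 8 − 5 = 3
  item 7: 8 − 6 = 2
  item 8: 1
  item 9: 8 − 6 = 2
  item 10: 5
  item 11: 3
Total = 4 + 7 + 2 + 7 + 4 + 3 + 2 + 1 + 2 + 5 + 3 = 40

40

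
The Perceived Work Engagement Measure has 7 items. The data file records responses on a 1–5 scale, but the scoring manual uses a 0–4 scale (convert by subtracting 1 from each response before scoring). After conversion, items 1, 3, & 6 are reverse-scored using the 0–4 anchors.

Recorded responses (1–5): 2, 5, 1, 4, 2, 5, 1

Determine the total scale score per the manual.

Convert to 0–4: 1, 4, 0, 3, 1, 4, 0
Reverse-coded (reversed = (0+4) − raw = 4 − raw):
  item 1: 4 − 1 = 3
  item 3: 4 − 0 = 4
  item 6: 4 − 4 = 0
Scored: 3, 4, 4, 3, 1, 0, 0
Total = 15

15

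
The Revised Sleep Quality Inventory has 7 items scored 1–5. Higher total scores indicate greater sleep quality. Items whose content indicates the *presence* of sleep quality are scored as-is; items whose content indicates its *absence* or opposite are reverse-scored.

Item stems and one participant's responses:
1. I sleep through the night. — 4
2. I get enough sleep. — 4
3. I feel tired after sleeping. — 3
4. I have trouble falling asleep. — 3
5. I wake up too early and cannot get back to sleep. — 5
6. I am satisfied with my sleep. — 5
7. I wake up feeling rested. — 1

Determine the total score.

21

Items 3, 4, 5 describe the absence/opposite of sleep quality → reverse-score.
on a 1–5 scale, reversed = 6 − raw.
  item 1: 4
  item 2: 4
  item 3: 6 − 3 = 3
  item 4: 6 − 3 = 3
  item 5: 6 − 5 = 1
  item 6: 5
  item 7: 1
Total = 4 + 4 + 3 + 3 + 1 + 5 + 1 = 21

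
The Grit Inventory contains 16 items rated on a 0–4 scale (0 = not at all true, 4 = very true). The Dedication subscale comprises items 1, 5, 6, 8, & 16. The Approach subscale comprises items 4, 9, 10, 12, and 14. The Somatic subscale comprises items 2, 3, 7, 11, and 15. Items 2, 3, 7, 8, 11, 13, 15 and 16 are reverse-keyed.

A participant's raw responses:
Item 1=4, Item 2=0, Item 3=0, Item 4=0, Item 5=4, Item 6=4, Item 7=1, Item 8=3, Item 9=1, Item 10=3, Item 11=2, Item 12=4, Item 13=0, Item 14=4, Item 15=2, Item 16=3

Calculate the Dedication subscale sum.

Dedication items: 1, 5, 6, 8, 16.
Of these, items 8 & 16 are reverse-keyed; reversed = (0+4) − raw = 4 − raw.
  item 1: 4
  item 5: 4
  item 6: 4
  item 8: 4 − 3 = 1
  item 16: 4 − 3 = 1
Sum = 4 + 4 + 4 + 1 + 1 = 14

14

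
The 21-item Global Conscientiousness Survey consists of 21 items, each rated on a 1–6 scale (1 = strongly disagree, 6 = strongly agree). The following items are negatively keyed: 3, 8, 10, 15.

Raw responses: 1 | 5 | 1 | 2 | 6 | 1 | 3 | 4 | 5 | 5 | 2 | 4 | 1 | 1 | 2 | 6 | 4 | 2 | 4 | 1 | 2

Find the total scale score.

66

Raw sum = 62. Negatively keyed items: 3, 8, 10, 15; their raw sum = 12.
Each reversal replaces raw with 7 − raw, changing the total by 7 − 2·raw per item.
Total = 62 + 4·7 − 2·12 = 62 + 28 − 24 = 66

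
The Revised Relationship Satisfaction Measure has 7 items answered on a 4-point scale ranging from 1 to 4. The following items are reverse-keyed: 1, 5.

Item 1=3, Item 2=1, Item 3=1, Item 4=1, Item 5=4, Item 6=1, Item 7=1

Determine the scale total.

8

Reversing items 1 & 5 with 5 − raw:
Total = (5−3) + 1 + 1 + 1 + (5−4) + 1 + 1
      = 2 + 1 + 1 + 1 + 1 + 1 + 1 = 8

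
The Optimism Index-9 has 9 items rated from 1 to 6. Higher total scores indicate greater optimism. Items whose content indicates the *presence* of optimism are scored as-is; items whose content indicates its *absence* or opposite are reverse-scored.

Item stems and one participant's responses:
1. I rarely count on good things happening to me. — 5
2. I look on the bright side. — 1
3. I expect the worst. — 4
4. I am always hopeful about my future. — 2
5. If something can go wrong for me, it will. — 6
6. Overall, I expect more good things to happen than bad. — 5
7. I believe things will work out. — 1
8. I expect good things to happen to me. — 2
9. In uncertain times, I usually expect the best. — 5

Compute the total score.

Items 1, 3, 5 describe the absence/opposite of optimism → reverse-score.
reverse-coded value = 7 − response.
  item 1: 7 − 5 = 2
  item 2: 1
  item 3: 7 − 4 = 3
  item 4: 2
  item 5: 7 − 6 = 1
  item 6: 5
  item 7: 1
  item 8: 2
  item 9: 5
Total = 2 + 1 + 3 + 2 + 1 + 5 + 1 + 2 + 5 = 22

22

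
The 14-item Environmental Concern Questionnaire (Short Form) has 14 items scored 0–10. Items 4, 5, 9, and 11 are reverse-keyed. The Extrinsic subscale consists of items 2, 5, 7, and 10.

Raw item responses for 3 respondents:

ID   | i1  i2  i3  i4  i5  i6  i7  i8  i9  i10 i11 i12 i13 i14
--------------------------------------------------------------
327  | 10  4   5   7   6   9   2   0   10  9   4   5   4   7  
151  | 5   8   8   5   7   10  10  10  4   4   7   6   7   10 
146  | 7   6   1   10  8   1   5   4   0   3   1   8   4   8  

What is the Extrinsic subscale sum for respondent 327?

Respondent 327 raw: 10, 4, 5, 7, 6, 9, 2, 0, 10, 9, 4, 5, 4, 7.
Extrinsic items: 2, 5, 7, 10.
Reverse-coded (reverse-coded value = 10 − response):
  item 2: 4
  item 5: 10 − 6 = 4
  item 7: 2
  item 10: 9
Sum = 4 + 4 + 2 + 9 = 19

19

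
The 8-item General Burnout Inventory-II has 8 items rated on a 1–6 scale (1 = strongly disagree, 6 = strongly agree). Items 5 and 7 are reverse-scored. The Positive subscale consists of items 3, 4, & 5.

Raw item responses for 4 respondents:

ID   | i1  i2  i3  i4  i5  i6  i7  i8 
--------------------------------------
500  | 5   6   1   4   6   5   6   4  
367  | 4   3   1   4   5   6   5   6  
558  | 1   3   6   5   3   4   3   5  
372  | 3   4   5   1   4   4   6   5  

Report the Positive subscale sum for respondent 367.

Respondent 367 raw: 4, 3, 1, 4, 5, 6, 5, 6.
Positive items: 3, 4, 5.
Reverse-coded (on a 1–6 scale, reversed = 7 − raw):
  item 3: 1
  item 4: 4
  item 5: 7 − 5 = 2
Sum = 1 + 4 + 2 = 7

7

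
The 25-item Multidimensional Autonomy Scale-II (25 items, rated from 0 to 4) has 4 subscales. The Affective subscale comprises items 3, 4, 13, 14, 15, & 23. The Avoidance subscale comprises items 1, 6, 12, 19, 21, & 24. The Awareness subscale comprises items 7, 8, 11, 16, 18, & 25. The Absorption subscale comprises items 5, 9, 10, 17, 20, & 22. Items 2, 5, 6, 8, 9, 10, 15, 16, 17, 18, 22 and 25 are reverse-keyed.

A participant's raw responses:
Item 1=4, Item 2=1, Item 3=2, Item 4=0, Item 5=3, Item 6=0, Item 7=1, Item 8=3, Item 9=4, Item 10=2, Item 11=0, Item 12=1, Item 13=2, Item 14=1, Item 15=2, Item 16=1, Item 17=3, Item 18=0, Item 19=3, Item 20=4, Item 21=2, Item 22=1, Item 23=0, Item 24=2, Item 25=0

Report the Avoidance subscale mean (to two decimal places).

2.67

Avoidance items: 1, 6, 12, 19, 21, 24.
Of these, item 6 is reverse-keyed; reverse-coded value = 4 − response.
  item 1: 4
  item 6: 4 − 0 = 4
  item 12: 1
  item 19: 3
  item 21: 2
  item 24: 2
Sum = 4 + 4 + 1 + 3 + 2 + 2 = 16
Mean = 16 / 6 = 2.67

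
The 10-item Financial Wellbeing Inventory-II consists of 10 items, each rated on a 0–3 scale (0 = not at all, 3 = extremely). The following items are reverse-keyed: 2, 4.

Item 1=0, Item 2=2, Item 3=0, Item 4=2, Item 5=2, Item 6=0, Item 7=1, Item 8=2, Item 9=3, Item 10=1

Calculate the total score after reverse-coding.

Reversing items 2 & 4 with 3 − raw:
Total = 0 + (3−2) + 0 + (3−2) + 2 + 0 + 1 + 2 + 3 + 1
      = 0 + 1 + 0 + 1 + 2 + 0 + 1 + 2 + 3 + 1 = 11

11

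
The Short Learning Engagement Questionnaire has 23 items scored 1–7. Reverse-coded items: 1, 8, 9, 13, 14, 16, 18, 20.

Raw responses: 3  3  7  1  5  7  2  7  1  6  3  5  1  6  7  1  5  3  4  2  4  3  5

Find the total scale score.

107

Apply reverse scoring (reverse-coded value = 8 − response):
  item 1: 8 − 3 = 5
  item 8: 8 − 7 = 1
  item 9: 8 − 1 = 7
  item 13: 8 − 1 = 7
  item 14: 8 − 6 = 2
  item 16: 8 − 1 = 7
  item 18: 8 − 3 = 5
  item 20: 8 − 2 = 6
After reverse-coding: 5, 3, 7, 1, 5, 7, 2, 1, 7, 6, 3, 5, 7, 2, 7, 7, 5, 5, 4, 6, 4, 3, 5
Total = 5 + 3 + 7 + 1 + 5 + 7 + 2 + 1 + 7 + 6 + 3 + 5 + 7 + 2 + 7 + 7 + 5 + 5 + 4 + 6 + 4 + 3 + 5 = 107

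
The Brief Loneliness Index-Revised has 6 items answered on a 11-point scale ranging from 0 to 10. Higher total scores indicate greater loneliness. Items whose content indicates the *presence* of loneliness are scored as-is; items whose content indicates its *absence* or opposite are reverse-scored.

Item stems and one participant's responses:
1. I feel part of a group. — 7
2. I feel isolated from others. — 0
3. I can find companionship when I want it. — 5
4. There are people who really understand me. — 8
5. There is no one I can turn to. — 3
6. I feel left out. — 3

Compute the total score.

16

Items 1, 3, 4 describe the absence/opposite of loneliness → reverse-score.
reverse-coded value = 10 − response.
  item 1: 10 − 7 = 3
  item 2: 0
  item 3: 10 − 5 = 5
  item 4: 10 − 8 = 2
  item 5: 3
  item 6: 3
Total = 3 + 0 + 5 + 2 + 3 + 3 = 16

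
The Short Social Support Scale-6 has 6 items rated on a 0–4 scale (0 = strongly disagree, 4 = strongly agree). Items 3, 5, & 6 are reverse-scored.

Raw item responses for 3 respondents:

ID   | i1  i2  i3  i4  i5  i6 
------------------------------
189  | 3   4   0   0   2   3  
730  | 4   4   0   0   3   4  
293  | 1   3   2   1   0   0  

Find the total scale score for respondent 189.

14

Respondent 189 raw: 3, 4, 0, 0, 2, 3.
Reverse-coded (on a 0–4 scale, reversed = 4 − raw):
  item 1: 3
  item 2: 4
  item 3: 4 − 0 = 4
  item 4: 0
  item 5: 4 − 2 = 2
  item 6: 4 − 3 = 1
Sum = 3 + 4 + 4 + 0 + 2 + 1 = 14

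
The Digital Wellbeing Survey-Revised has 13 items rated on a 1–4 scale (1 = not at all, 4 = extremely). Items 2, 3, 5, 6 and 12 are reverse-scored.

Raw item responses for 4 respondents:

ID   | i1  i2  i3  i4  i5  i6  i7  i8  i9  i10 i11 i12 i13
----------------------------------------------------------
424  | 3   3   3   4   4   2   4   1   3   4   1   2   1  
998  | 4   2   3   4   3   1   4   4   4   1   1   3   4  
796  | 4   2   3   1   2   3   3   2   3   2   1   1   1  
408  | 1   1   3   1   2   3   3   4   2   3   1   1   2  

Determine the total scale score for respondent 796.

Respondent 796 raw: 4, 2, 3, 1, 2, 3, 3, 2, 3, 2, 1, 1, 1.
Reverse-coded (reversed = (1+4) − raw = 5 − raw):
  item 1: 4
  item 2: 5 − 2 = 3
  item 3: 5 − 3 = 2
  item 4: 1
  item 5: 5 − 2 = 3
  item 6: 5 − 3 = 2
  item 7: 3
  item 8: 2
  item 9: 3
  item 10: 2
  item 11: 1
  item 12: 5 − 1 = 4
  item 13: 1
Sum = 4 + 3 + 2 + 1 + 3 + 2 + 3 + 2 + 3 + 2 + 1 + 4 + 1 = 31

31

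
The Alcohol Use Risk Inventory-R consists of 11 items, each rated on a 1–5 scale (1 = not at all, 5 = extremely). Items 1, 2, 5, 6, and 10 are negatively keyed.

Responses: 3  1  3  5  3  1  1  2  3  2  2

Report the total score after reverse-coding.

36

Raw sum = 26. Negatively keyed items: 1, 2, 5, 6, 10; their raw sum = 10.
Each reversal replaces raw with 6 − raw, changing the total by 6 − 2·raw per item.
Total = 26 + 5·6 − 2·10 = 26 + 30 − 20 = 36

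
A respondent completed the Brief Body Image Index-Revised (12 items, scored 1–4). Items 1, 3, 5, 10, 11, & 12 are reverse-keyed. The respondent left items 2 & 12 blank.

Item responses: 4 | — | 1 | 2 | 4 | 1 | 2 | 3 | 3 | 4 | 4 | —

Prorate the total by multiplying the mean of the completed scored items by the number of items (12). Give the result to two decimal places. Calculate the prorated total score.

22.80

Reverse-coded (on a 1–4 scale, reversed = 5 − raw):
  item 1: 5 − 4 = 1
  item 3: 5 − 1 = 4
  item 5: 5 − 4 = 1
  item 10: 5 − 4 = 1
  item 11: 5 − 4 = 1
Completed scored items (10 of 12): 1, 4, 2, 1, 1, 2, 3, 3, 1, 1; sum = 19.
Person mean = 19 / 10 ≈ 1.9000
Prorated total = (19 / 10) × 12 = 22.80 (to 2 dp)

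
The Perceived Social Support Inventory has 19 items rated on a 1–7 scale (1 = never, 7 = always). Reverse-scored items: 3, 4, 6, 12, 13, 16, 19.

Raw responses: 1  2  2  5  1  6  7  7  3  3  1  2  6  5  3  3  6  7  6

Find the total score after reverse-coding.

Raw sum = 76. Reverse-scored items: 3, 4, 6, 12, 13, 16, 19; their raw sum = 30.
Each reversal replaces raw with 8 − raw, changing the total by 8 − 2·raw per item.
Total = 76 + 7·8 − 2·30 = 76 + 56 − 60 = 72

72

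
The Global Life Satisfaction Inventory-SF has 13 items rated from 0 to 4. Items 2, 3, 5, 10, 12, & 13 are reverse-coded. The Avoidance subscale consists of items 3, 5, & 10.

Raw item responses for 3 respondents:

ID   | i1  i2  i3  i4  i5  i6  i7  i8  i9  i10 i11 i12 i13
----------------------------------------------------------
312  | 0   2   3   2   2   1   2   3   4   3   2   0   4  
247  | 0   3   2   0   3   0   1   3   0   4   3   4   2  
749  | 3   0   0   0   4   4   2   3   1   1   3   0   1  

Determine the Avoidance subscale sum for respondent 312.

4

Respondent 312 raw: 0, 2, 3, 2, 2, 1, 2, 3, 4, 3, 2, 0, 4.
Avoidance items: 3, 5, 10.
Reverse-coded (reverse-coded value = 4 − response):
  item 3: 4 − 3 = 1
  item 5: 4 − 2 = 2
  item 10: 4 − 3 = 1
Sum = 1 + 2 + 1 = 4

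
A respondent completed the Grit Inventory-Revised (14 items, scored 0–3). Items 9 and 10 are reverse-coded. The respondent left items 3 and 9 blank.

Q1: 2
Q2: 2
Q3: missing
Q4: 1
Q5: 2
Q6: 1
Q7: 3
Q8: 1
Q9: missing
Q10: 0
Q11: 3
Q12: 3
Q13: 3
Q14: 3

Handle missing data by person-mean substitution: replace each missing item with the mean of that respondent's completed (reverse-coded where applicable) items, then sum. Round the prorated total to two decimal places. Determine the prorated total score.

Reverse-coded (reversed = (0+3) − raw = 3 − raw):
  item 10: 3 − 0 = 3
Completed scored items (12 of 14): 2, 2, 1, 2, 1, 3, 1, 3, 3, 3, 3, 3; sum = 27.
Person mean = 27 / 12 ≈ 2.2500
Prorated total = (27 / 12) × 14 = 31.50 (to 2 dp)

31.50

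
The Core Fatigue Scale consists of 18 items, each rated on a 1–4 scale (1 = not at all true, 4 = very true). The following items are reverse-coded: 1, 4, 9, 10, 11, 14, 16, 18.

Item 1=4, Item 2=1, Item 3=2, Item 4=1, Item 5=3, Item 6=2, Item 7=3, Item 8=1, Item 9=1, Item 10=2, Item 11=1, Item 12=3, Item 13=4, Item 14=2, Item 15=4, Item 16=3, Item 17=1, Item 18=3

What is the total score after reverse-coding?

Raw sum = 41. Reverse-coded items: 1, 4, 9, 10, 11, 14, 16, 18; their raw sum = 17.
Each reversal replaces raw with 5 − raw, changing the total by 5 − 2·raw per item.
Total = 41 + 8·5 − 2·17 = 41 + 40 − 34 = 47

47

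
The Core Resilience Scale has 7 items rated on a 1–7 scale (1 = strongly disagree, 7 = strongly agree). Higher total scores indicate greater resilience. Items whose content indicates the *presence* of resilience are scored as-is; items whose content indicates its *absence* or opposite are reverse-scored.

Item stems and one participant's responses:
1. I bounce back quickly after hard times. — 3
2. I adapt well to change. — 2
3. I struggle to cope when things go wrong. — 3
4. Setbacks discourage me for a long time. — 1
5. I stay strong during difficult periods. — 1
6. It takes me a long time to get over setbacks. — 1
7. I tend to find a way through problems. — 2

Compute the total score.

Items 3, 4, 6 describe the absence/opposite of resilience → reverse-score.
reverse-coded value = 8 − response.
  item 1: 3
  item 2: 2
  item 3: 8 − 3 = 5
  item 4: 8 − 1 = 7
  item 5: 1
  item 6: 8 − 1 = 7
  item 7: 2
Total = 3 + 2 + 5 + 7 + 1 + 7 + 2 = 27

27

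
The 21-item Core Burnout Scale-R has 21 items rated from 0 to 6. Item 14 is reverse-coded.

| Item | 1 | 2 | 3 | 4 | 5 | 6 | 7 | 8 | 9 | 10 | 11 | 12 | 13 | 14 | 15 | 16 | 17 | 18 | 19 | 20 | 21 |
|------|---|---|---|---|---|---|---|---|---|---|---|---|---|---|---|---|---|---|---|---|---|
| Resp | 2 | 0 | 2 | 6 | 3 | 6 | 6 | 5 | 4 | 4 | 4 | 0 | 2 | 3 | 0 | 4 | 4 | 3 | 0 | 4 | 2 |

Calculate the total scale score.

64

Reversing item 14 with 6 − raw:
Total = 2 + 0 + 2 + 6 + 3 + 6 + 6 + 5 + 4 + 4 + 4 + 0 + 2 + (6−3) + 0 + 4 + 4 + 3 + 0 + 4 + 2
      = 2 + 0 + 2 + 6 + 3 + 6 + 6 + 5 + 4 + 4 + 4 + 0 + 2 + 3 + 0 + 4 + 4 + 3 + 0 + 4 + 2 = 64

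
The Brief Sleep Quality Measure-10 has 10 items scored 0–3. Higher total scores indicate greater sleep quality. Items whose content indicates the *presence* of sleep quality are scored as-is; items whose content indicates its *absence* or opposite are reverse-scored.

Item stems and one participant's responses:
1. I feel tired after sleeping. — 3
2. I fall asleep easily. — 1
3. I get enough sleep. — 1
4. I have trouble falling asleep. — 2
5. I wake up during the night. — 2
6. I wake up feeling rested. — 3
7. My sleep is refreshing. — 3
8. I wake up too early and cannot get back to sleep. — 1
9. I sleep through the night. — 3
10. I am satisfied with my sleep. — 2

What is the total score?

Items 1, 4, 5, 8 describe the absence/opposite of sleep quality → reverse-score.
reverse-coded value = 3 − response.
  item 1: 3 − 3 = 0
  item 2: 1
  item 3: 1
  item 4: 3 − 2 = 1
  item 5: 3 − 2 = 1
  item 6: 3
  item 7: 3
  item 8: 3 − 1 = 2
  item 9: 3
  item 10: 2
Total = 0 + 1 + 1 + 1 + 1 + 3 + 3 + 2 + 3 + 2 = 17

17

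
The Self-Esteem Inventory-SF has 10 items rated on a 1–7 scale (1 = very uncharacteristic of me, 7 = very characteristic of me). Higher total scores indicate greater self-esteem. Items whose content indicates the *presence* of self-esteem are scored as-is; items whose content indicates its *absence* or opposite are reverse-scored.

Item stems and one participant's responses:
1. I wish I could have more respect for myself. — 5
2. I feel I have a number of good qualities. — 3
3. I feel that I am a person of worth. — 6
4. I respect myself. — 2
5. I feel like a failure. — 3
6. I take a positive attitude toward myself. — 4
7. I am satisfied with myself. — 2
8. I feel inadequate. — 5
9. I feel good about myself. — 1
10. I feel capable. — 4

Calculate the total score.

33

Items 1, 5, 8 describe the absence/opposite of self-esteem → reverse-score.
reverse-coded value = 8 − response.
  item 1: 8 − 5 = 3
  item 2: 3
  item 3: 6
  item 4: 2
  item 5: 8 − 3 = 5
  item 6: 4
  item 7: 2
  item 8: 8 − 5 = 3
  item 9: 1
  item 10: 4
Total = 3 + 3 + 6 + 2 + 5 + 4 + 2 + 3 + 1 + 4 = 33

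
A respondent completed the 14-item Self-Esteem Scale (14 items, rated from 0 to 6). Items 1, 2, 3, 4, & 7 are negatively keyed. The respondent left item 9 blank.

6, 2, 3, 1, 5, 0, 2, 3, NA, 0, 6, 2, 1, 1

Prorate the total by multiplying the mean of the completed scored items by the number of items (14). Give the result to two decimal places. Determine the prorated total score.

Reverse-coded (reverse-coded value = 6 − response):
  item 1: 6 − 6 = 0
  item 2: 6 − 2 = 4
  item 3: 6 − 3 = 3
  item 4: 6 − 1 = 5
  item 7: 6 − 2 = 4
Completed scored items (13 of 14): 0, 4, 3, 5, 5, 0, 4, 3, 0, 6, 2, 1, 1; sum = 34.
Person mean = 34 / 13 ≈ 2.6154
Prorated total = (34 / 13) × 14 = 36.62 (to 2 dp)

36.62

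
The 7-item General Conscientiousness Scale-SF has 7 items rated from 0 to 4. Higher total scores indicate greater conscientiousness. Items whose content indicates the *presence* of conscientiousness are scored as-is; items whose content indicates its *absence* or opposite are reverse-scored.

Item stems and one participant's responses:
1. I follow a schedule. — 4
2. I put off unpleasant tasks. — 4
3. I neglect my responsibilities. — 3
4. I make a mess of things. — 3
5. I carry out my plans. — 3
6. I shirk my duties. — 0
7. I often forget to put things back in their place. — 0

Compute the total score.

17

Items 2, 3, 4, 6, 7 describe the absence/opposite of conscientiousness → reverse-score.
reversed = (0+4) − raw = 4 − raw.
  item 1: 4
  item 2: 4 − 4 = 0
  item 3: 4 − 3 = 1
  item 4: 4 − 3 = 1
  item 5: 3
  item 6: 4 − 0 = 4
  item 7: 4 − 0 = 4
Total = 4 + 0 + 1 + 1 + 3 + 4 + 4 = 17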